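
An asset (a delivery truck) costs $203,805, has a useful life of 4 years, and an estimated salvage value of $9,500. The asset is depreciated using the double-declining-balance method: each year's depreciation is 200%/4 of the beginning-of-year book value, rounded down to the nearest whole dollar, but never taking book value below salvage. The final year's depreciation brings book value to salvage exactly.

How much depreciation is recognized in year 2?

$50,951

Depreciable base = $203,805 − $9,500 = $194,305.
Year 1: ⌊$203,805 × 200%/4⌋ = $101,902. Book value $101,903.
Year 2: ⌊$101,903 × 200%/4⌋ = $50,951. Book value $50,952.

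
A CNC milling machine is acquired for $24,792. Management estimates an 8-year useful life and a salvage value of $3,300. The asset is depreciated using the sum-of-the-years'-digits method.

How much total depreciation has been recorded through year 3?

Depreciable base = $24,792 − $3,300 = $21,492.
Sum of the years' digits = 8+7+6+5+4+3+2+1 = 36.
Year 1: $21,492 × 8/36 = $4,776. Book value $20,016.
Year 2: $21,492 × 7/36 = $4,179. Book value $15,837.
Year 3: $21,492 × 6/36 = $3,582. Book value $12,255.
Accumulated through year 3 = $24,792 − $12,255 = $12,537.

$12,537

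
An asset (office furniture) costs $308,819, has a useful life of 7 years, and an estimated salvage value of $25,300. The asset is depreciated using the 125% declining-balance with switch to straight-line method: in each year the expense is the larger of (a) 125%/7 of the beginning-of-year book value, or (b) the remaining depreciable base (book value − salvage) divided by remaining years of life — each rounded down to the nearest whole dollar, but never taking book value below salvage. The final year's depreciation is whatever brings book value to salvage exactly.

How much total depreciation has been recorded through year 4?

$174,119

Depreciable base = $308,819 − $25,300 = $283,519.
Year 1: DB = ⌊$308,819 × 125%/7⌋ = $55,146; SL = ⌊$283,519/7⌋ = $40,502 → take DB $55,146. Book value $253,673.
Year 2: DB = ⌊$253,673 × 125%/7⌋ = $45,298; SL = ⌊$228,373/6⌋ = $38,062 → take DB $45,298. Book value $208,375.
Year 3: DB = ⌊$208,375 × 125%/7⌋ = $37,209; SL = ⌊$183,075/5⌋ = $36,615 → take DB $37,209. Book value $171,166.
Year 4: DB = ⌊$171,166 × 125%/7⌋ = $30,565; SL = ⌊$145,866/4⌋ = $36,466 → take SL $36,466. Book value $134,700.
Accumulated through year 4 = $308,819 − $134,700 = $174,119.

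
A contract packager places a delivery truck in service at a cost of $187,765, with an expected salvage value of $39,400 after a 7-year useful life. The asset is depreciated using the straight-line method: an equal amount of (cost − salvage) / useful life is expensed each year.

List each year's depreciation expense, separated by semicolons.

$21,195; $21,195; $21,195; $21,195; $21,195; $21,195; $21,195

Depreciable base = $187,765 − $39,400 = $148,365.
Annual expense = $148,365 / 7 = $21,195.
End of year 1: book value $166,570.
End of year 2: book value $145,375.
End of year 3: book value $124,180.
End of year 4: book value $102,985.
End of year 5: book value $81,790.
End of year 6: book value $60,595.
End of year 7: book value $39,400.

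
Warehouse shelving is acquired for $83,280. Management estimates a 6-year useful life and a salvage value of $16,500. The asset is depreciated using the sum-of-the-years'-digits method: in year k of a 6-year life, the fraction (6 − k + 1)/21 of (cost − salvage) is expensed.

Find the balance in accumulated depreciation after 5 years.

$63,600

Depreciable base = $83,280 − $16,500 = $66,780.
Sum of the years' digits = 6+5+4+3+2+1 = 21.
Year 1: $66,780 × 6/21 = $19,080. Book value $64,200.
Year 2: $66,780 × 5/21 = $15,900. Book value $48,300.
Year 3: $66,780 × 4/21 = $12,720. Book value $35,580.
Year 4: $66,780 × 3/21 = $9,540. Book value $26,040.
Year 5: $66,780 × 2/21 = $6,360. Book value $19,680.
Accumulated through year 5 = $83,280 − $19,680 = $63,600.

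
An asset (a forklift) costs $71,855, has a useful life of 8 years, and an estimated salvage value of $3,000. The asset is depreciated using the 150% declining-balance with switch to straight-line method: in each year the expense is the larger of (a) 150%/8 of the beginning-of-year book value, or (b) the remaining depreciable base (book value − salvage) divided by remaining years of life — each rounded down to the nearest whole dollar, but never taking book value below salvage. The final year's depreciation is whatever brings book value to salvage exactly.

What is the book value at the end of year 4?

$31,317

Depreciable base = $71,855 − $3,000 = $68,855.
Year 1: DB = ⌊$71,855 × 150%/8⌋ = $13,472; SL = ⌊$68,855/8⌋ = $8,606 → take DB $13,472. Book value $58,383.
Year 2: DB = ⌊$58,383 × 150%/8⌋ = $10,946; SL = ⌊$55,383/7⌋ = $7,911 → take DB $10,946. Book value $47,437.
Year 3: DB = ⌊$47,437 × 150%/8⌋ = $8,894; SL = ⌊$44,437/6⌋ = $7,406 → take DB $8,894. Book value $38,543.
Year 4: DB = ⌊$38,543 × 150%/8⌋ = $7,226; SL = ⌊$35,543/5⌋ = $7,108 → take DB $7,226. Book value $31,317.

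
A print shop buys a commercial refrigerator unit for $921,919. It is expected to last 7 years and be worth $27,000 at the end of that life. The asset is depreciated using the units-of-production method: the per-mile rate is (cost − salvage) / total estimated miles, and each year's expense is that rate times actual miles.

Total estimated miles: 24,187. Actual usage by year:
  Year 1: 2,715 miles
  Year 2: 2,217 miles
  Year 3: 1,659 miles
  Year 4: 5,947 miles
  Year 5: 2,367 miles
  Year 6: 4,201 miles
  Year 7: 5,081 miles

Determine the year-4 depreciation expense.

$220,039

Depreciable base = $921,919 − $27,000 = $894,919.
Rate = $894,919 / 24,187 miles = $37 per mile.
Year 1: 2,715 × $37 = $100,455. Book value $821,464.
Year 2: 2,217 × $37 = $82,029. Book value $739,435.
Year 3: 1,659 × $37 = $61,383. Book value $678,052.
Year 4: 5,947 × $37 = $220,039. Book value $458,013.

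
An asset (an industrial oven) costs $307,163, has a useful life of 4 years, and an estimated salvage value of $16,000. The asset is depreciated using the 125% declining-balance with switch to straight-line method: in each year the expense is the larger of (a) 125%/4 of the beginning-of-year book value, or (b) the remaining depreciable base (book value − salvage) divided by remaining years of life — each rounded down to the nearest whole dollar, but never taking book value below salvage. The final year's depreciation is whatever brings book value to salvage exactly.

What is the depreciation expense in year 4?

Depreciable base = $307,163 − $16,000 = $291,163.
Year 1: DB = ⌊$307,163 × 125%/4⌋ = $95,988; SL = ⌊$291,163/4⌋ = $72,790 → take DB $95,988. Book value $211,175.
Year 2: DB = ⌊$211,175 × 125%/4⌋ = $65,992; SL = ⌊$195,175/3⌋ = $65,058 → take DB $65,992. Book value $145,183.
Year 3: DB = ⌊$145,183 × 125%/4⌋ = $45,369; SL = ⌊$129,183/2⌋ = $64,591 → take SL $64,591. Book value $80,592.
Year 4 (final): $80,592 − $16,000 = $64,592. Book value $16,000.

$64,592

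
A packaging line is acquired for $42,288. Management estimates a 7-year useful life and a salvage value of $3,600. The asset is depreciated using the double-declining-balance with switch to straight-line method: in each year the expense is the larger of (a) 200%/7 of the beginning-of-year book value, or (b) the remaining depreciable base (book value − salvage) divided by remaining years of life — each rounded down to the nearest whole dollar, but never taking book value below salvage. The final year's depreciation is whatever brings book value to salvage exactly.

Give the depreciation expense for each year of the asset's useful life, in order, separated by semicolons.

Depreciable base = $42,288 − $3,600 = $38,688.
Year 1: DB = ⌊$42,288 × 200%/7⌋ = $12,082; SL = ⌊$38,688/7⌋ = $5,526 → take DB $12,082. Book value $30,206.
Year 2: DB = ⌊$30,206 × 200%/7⌋ = $8,630; SL = ⌊$26,606/6⌋ = $4,434 → take DB $8,630. Book value $21,576.
Year 3: DB = ⌊$21,576 × 200%/7⌋ = $6,164; SL = ⌊$17,976/5⌋ = $3,595 → take DB $6,164. Book value $15,412.
Year 4: DB = ⌊$15,412 × 200%/7⌋ = $4,403; SL = ⌊$11,812/4⌋ = $2,953 → take DB $4,403. Book value $11,009.
Year 5: DB = ⌊$11,009 × 200%/7⌋ = $3,145; SL = ⌊$7,409/3⌋ = $2,469 → take DB $3,145. Book value $7,864.
Year 6: DB = ⌊$7,864 × 200%/7⌋ = $2,246; SL = ⌊$4,264/2⌋ = $2,132 → take DB $2,246. Book value $5,618.
Year 7 (final): $5,618 − $3,600 = $2,018. Book value $3,600.

$12,082; $8,630; $6,164; $4,403; $3,145; $2,246; $2,018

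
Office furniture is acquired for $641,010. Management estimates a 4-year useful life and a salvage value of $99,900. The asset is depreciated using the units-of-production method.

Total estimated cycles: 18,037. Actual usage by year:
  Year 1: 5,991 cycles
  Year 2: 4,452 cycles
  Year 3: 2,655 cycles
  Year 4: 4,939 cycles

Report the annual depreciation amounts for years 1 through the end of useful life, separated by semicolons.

$179,730; $133,560; $79,650; $148,170

Depreciable base = $641,010 − $99,900 = $541,110.
Rate = $541,110 / 18,037 cycles = $30 per cycle.
Year 1: 5,991 × $30 = $179,730. Book value $461,280.
Year 2: 4,452 × $30 = $133,560. Book value $327,720.
Year 3: 2,655 × $30 = $79,650. Book value $248,070.
Year 4: 4,939 × $30 = $148,170. Book value $99,900.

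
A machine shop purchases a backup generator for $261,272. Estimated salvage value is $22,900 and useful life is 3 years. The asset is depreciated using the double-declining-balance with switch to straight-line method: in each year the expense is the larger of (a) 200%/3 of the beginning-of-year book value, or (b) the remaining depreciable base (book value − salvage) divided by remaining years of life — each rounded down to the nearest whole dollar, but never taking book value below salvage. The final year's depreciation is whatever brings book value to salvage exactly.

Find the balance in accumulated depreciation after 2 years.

$232,241

Depreciable base = $261,272 − $22,900 = $238,372.
Year 1: DB = ⌊$261,272 × 200%/3⌋ = $174,181; SL = ⌊$238,372/3⌋ = $79,457 → take DB $174,181. Book value $87,091.
Year 2: DB = ⌊$87,091 × 200%/3⌋ = $58,060; SL = ⌊$64,191/2⌋ = $32,095 → take DB $58,060. Book value $29,031.
Accumulated through year 2 = $261,272 − $29,031 = $232,241.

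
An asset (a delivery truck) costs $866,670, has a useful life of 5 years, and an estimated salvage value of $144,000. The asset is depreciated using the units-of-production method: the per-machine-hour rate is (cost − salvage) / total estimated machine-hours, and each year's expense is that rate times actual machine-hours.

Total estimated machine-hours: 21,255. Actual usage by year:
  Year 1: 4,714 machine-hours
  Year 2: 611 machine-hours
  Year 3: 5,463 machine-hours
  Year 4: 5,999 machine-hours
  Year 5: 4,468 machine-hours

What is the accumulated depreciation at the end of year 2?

Depreciable base = $866,670 − $144,000 = $722,670.
Rate = $722,670 / 21,255 machine-hours = $34 per machine-hour.
Year 1: 4,714 × $34 = $160,276. Book value $706,394.
Year 2: 611 × $34 = $20,774. Book value $685,620.
Accumulated through year 2 = $866,670 − $685,620 = $181,050.

$181,050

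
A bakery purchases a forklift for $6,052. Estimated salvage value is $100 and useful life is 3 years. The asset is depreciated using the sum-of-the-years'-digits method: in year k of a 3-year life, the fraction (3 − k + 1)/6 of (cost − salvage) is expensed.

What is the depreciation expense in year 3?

$992

Depreciable base = $6,052 − $100 = $5,952.
Sum of the years' digits = 3+2+1 = 6.
Year 1: $5,952 × 3/6 = $2,976. Book value $3,076.
Year 2: $5,952 × 2/6 = $1,984. Book value $1,092.
Year 3: $5,952 × 1/6 = $992. Book value $100.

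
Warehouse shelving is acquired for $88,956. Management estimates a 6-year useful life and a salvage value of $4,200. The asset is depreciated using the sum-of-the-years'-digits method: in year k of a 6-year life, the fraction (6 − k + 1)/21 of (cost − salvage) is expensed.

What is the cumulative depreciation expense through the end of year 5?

Depreciable base = $88,956 − $4,200 = $84,756.
Sum of the years' digits = 6+5+4+3+2+1 = 21.
Year 1: $84,756 × 6/21 = $24,216. Book value $64,740.
Year 2: $84,756 × 5/21 = $20,180. Book value $44,560.
Year 3: $84,756 × 4/21 = $16,144. Book value $28,416.
Year 4: $84,756 × 3/21 = $12,108. Book value $16,308.
Year 5: $84,756 × 2/21 = $8,072. Book value $8,236.
Accumulated through year 5 = $88,956 − $8,236 = $80,720.

$80,720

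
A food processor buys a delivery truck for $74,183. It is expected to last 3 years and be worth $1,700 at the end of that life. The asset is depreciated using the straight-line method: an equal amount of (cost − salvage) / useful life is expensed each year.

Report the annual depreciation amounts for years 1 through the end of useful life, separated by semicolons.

$24,161; $24,161; $24,161

Depreciable base = $74,183 − $1,700 = $72,483.
Annual expense = $72,483 / 3 = $24,161.
End of year 1: book value $50,022.
End of year 2: book value $25,861.
End of year 3: book value $1,700.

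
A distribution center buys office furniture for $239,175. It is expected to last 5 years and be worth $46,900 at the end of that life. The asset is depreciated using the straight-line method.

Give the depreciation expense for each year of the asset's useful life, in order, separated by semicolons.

$38,455; $38,455; $38,455; $38,455; $38,455

Depreciable base = $239,175 − $46,900 = $192,275.
Annual expense = $192,275 / 5 = $38,455.
End of year 1: book value $200,720.
End of year 2: book value $162,265.
End of year 3: book value $123,810.
End of year 4: book value $85,355.
End of year 5: book value $46,900.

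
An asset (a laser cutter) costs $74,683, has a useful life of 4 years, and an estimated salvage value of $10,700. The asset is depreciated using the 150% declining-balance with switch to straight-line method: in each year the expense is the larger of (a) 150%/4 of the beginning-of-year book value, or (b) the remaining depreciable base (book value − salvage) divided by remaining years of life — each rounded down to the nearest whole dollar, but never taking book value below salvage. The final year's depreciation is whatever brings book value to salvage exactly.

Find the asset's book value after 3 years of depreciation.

$18,234

Depreciable base = $74,683 − $10,700 = $63,983.
Year 1: DB = ⌊$74,683 × 150%/4⌋ = $28,006; SL = ⌊$63,983/4⌋ = $15,995 → take DB $28,006. Book value $46,677.
Year 2: DB = ⌊$46,677 × 150%/4⌋ = $17,503; SL = ⌊$35,977/3⌋ = $11,992 → take DB $17,503. Book value $29,174.
Year 3: DB = ⌊$29,174 × 150%/4⌋ = $10,940; SL = ⌊$18,474/2⌋ = $9,237 → take DB $10,940. Book value $18,234.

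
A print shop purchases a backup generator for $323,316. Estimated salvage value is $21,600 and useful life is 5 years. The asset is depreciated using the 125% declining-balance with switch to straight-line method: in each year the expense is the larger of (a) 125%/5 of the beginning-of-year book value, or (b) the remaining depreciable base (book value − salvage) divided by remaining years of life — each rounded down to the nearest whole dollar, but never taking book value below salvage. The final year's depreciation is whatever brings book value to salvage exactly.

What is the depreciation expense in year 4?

$53,422

Depreciable base = $323,316 − $21,600 = $301,716.
Year 1: DB = ⌊$323,316 × 125%/5⌋ = $80,829; SL = ⌊$301,716/5⌋ = $60,343 → take DB $80,829. Book value $242,487.
Year 2: DB = ⌊$242,487 × 125%/5⌋ = $60,621; SL = ⌊$220,887/4⌋ = $55,221 → take DB $60,621. Book value $181,866.
Year 3: DB = ⌊$181,866 × 125%/5⌋ = $45,466; SL = ⌊$160,266/3⌋ = $53,422 → take SL $53,422. Book value $128,444.
Year 4: DB = ⌊$128,444 × 125%/5⌋ = $32,111; SL = ⌊$106,844/2⌋ = $53,422 → take SL $53,422. Book value $75,022.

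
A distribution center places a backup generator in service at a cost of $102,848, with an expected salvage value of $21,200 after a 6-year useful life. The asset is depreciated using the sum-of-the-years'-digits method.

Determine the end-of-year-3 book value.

Depreciable base = $102,848 − $21,200 = $81,648.
Sum of the years' digits = 6+5+4+3+2+1 = 21.
Year 1: $81,648 × 6/21 = $23,328. Book value $79,520.
Year 2: $81,648 × 5/21 = $19,440. Book value $60,080.
Year 3: $81,648 × 4/21 = $15,552. Book value $44,528.

$44,528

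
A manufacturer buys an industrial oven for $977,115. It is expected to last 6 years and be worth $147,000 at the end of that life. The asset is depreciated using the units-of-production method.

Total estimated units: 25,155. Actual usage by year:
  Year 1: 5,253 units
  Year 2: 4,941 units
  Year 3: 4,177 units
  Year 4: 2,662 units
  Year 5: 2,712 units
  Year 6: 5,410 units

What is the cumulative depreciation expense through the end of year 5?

Depreciable base = $977,115 − $147,000 = $830,115.
Rate = $830,115 / 25,155 units = $33 per unit.
Year 1: 5,253 × $33 = $173,349. Book value $803,766.
Year 2: 4,941 × $33 = $163,053. Book value $640,713.
Year 3: 4,177 × $33 = $137,841. Book value $502,872.
Year 4: 2,662 × $33 = $87,846. Book value $415,026.
Year 5: 2,712 × $33 = $89,496. Book value $325,530.
Accumulated through year 5 = $977,115 − $325,530 = $651,585.

$651,585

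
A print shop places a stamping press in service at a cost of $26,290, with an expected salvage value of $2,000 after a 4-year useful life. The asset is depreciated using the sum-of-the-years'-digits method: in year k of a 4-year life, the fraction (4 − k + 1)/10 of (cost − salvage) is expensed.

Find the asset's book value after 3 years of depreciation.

Depreciable base = $26,290 − $2,000 = $24,290.
Sum of the years' digits = 4+3+2+1 = 10.
Year 1: $24,290 × 4/10 = $9,716. Book value $16,574.
Year 2: $24,290 × 3/10 = $7,287. Book value $9,287.
Year 3: $24,290 × 2/10 = $4,858. Book value $4,429.

$4,429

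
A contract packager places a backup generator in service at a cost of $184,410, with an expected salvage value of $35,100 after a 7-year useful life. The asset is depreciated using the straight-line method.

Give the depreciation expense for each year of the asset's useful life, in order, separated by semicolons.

Depreciable base = $184,410 − $35,100 = $149,310.
Annual expense = $149,310 / 7 = $21,330.
End of year 1: book value $163,080.
End of year 2: book value $141,750.
End of year 3: book value $120,420.
End of year 4: book value $99,090.
End of year 5: book value $77,760.
End of year 6: book value $56,430.
End of year 7: book value $35,100.

$21,330; $21,330; $21,330; $21,330; $21,330; $21,330; $21,330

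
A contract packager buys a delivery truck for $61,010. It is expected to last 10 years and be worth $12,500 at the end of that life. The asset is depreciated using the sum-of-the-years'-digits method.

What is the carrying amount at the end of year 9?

$13,382

Depreciable base = $61,010 − $12,500 = $48,510.
Sum of the years' digits = 10+9+8+7+6+5+4+3+2+1 = 55.
Year 1: $48,510 × 10/55 = $8,820. Book value $52,190.
Year 2: $48,510 × 9/55 = $7,938. Book value $44,252.
Year 3: $48,510 × 8/55 = $7,056. Book value $37,196.
Year 4: $48,510 × 7/55 = $6,174. Book value $31,022.
Year 5: $48,510 × 6/55 = $5,292. Book value $25,730.
Year 6: $48,510 × 5/55 = $4,410. Book value $21,320.
Year 7: $48,510 × 4/55 = $3,528. Book value $17,792.
Year 8: $48,510 × 3/55 = $2,646. Book value $15,146.
Year 9: $48,510 × 2/55 = $1,764. Book value $13,382.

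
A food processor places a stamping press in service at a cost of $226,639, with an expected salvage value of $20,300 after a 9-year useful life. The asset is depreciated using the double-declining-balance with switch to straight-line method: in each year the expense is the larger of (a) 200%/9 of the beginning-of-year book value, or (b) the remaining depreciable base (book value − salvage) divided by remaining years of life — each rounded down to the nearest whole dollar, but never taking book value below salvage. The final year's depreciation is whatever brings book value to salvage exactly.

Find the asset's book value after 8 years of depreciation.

$29,663

Depreciable base = $226,639 − $20,300 = $206,339.
Year 1: DB = ⌊$226,639 × 200%/9⌋ = $50,364; SL = ⌊$206,339/9⌋ = $22,926 → take DB $50,364. Book value $176,275.
Year 2: DB = ⌊$176,275 × 200%/9⌋ = $39,172; SL = ⌊$155,975/8⌋ = $19,496 → take DB $39,172. Book value $137,103.
Year 3: DB = ⌊$137,103 × 200%/9⌋ = $30,467; SL = ⌊$116,803/7⌋ = $16,686 → take DB $30,467. Book value $106,636.
Year 4: DB = ⌊$106,636 × 200%/9⌋ = $23,696; SL = ⌊$86,336/6⌋ = $14,389 → take DB $23,696. Book value $82,940.
Year 5: DB = ⌊$82,940 × 200%/9⌋ = $18,431; SL = ⌊$62,640/5⌋ = $12,528 → take DB $18,431. Book value $64,509.
Year 6: DB = ⌊$64,509 × 200%/9⌋ = $14,335; SL = ⌊$44,209/4⌋ = $11,052 → take DB $14,335. Book value $50,174.
Year 7: DB = ⌊$50,174 × 200%/9⌋ = $11,149; SL = ⌊$29,874/3⌋ = $9,958 → take DB $11,149. Book value $39,025.
Year 8: DB = ⌊$39,025 × 200%/9⌋ = $8,672; SL = ⌊$18,725/2⌋ = $9,362 → take SL $9,362. Book value $29,663.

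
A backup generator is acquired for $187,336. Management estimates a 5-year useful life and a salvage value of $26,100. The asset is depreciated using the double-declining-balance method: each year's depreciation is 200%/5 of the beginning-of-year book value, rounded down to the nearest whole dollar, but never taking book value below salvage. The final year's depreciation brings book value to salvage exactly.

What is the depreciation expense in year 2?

$44,960

Depreciable base = $187,336 − $26,100 = $161,236.
Year 1: ⌊$187,336 × 200%/5⌋ = $74,934. Book value $112,402.
Year 2: ⌊$112,402 × 200%/5⌋ = $44,960. Book value $67,442.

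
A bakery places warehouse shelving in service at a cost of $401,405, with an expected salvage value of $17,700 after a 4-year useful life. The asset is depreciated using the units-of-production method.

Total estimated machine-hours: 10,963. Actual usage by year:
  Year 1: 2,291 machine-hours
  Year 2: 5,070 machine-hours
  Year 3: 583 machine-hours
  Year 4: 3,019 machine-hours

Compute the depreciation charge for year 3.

Depreciable base = $401,405 − $17,700 = $383,705.
Rate = $383,705 / 10,963 machine-hours = $35 per machine-hour.
Year 1: 2,291 × $35 = $80,185. Book value $321,220.
Year 2: 5,070 × $35 = $177,450. Book value $143,770.
Year 3: 583 × $35 = $20,405. Book value $123,365.

$20,405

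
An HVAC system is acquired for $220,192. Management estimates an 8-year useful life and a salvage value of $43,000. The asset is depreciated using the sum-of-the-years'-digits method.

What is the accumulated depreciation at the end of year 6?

Depreciable base = $220,192 − $43,000 = $177,192.
Sum of the years' digits = 8+7+6+5+4+3+2+1 = 36.
Year 1: $177,192 × 8/36 = $39,376. Book value $180,816.
Year 2: $177,192 × 7/36 = $34,454. Book value $146,362.
Year 3: $177,192 × 6/36 = $29,532. Book value $116,830.
Year 4: $177,192 × 5/36 = $24,610. Book value $92,220.
Year 5: $177,192 × 4/36 = $19,688. Book value $72,532.
Year 6: $177,192 × 3/36 = $14,766. Book value $57,766.
Accumulated through year 6 = $220,192 − $57,766 = $162,426.

$162,426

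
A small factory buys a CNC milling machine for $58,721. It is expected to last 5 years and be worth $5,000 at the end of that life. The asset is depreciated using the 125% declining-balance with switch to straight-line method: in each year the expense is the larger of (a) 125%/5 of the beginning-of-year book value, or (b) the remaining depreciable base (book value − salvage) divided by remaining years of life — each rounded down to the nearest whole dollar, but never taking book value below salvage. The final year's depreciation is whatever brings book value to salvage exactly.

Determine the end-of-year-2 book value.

Depreciable base = $58,721 − $5,000 = $53,721.
Year 1: DB = ⌊$58,721 × 125%/5⌋ = $14,680; SL = ⌊$53,721/5⌋ = $10,744 → take DB $14,680. Book value $44,041.
Year 2: DB = ⌊$44,041 × 125%/5⌋ = $11,010; SL = ⌊$39,041/4⌋ = $9,760 → take DB $11,010. Book value $33,031.

$33,031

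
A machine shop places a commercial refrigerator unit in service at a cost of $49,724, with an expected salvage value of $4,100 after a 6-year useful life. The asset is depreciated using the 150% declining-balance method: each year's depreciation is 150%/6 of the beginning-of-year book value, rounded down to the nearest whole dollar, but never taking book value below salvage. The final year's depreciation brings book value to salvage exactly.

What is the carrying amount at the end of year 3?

$20,978

Depreciable base = $49,724 − $4,100 = $45,624.
Year 1: ⌊$49,724 × 150%/6⌋ = $12,431. Book value $37,293.
Year 2: ⌊$37,293 × 150%/6⌋ = $9,323. Book value $27,970.
Year 3: ⌊$27,970 × 150%/6⌋ = $6,992. Book value $20,978.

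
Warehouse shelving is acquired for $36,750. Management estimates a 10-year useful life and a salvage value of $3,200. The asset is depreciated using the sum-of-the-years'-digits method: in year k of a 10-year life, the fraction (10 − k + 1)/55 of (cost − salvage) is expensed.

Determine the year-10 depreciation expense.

Depreciable base = $36,750 − $3,200 = $33,550.
Sum of the years' digits = 10+9+8+7+6+5+4+3+2+1 = 55.
Year 1: $33,550 × 10/55 = $6,100. Book value $30,650.
Year 2: $33,550 × 9/55 = $5,490. Book value $25,160.
Year 3: $33,550 × 8/55 = $4,880. Book value $20,280.
Year 4: $33,550 × 7/55 = $4,270. Book value $16,010.
Year 5: $33,550 × 6/55 = $3,660. Book value $12,350.
Year 6: $33,550 × 5/55 = $3,050. Book value $9,300.
Year 7: $33,550 × 4/55 = $2,440. Book value $6,860.
Year 8: $33,550 × 3/55 = $1,830. Book value $5,030.
Year 9: $33,550 × 2/55 = $1,220. Book value $3,810.
Year 10: $33,550 × 1/55 = $610. Book value $3,200.

$610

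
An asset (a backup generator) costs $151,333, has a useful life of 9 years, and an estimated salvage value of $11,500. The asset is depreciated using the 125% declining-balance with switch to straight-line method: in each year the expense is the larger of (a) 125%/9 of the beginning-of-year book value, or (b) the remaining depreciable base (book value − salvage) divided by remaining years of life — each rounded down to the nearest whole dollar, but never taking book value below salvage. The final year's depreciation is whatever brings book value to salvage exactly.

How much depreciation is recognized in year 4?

$14,188

Depreciable base = $151,333 − $11,500 = $139,833.
Year 1: DB = ⌊$151,333 × 125%/9⌋ = $21,018; SL = ⌊$139,833/9⌋ = $15,537 → take DB $21,018. Book value $130,315.
Year 2: DB = ⌊$130,315 × 125%/9⌋ = $18,099; SL = ⌊$118,815/8⌋ = $14,851 → take DB $18,099. Book value $112,216.
Year 3: DB = ⌊$112,216 × 125%/9⌋ = $15,585; SL = ⌊$100,716/7⌋ = $14,388 → take DB $15,585. Book value $96,631.
Year 4: DB = ⌊$96,631 × 125%/9⌋ = $13,420; SL = ⌊$85,131/6⌋ = $14,188 → take SL $14,188. Book value $82,443.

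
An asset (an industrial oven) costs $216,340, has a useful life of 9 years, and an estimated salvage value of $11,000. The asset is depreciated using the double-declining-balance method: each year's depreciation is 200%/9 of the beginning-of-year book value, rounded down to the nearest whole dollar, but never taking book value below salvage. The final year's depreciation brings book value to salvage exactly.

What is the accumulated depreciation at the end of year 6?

$168,446

Depreciable base = $216,340 − $11,000 = $205,340.
Year 1: ⌊$216,340 × 200%/9⌋ = $48,075. Book value $168,265.
Year 2: ⌊$168,265 × 200%/9⌋ = $37,392. Book value $130,873.
Year 3: ⌊$130,873 × 200%/9⌋ = $29,082. Book value $101,791.
Year 4: ⌊$101,791 × 200%/9⌋ = $22,620. Book value $79,171.
Year 5: ⌊$79,171 × 200%/9⌋ = $17,593. Book value $61,578.
Year 6: ⌊$61,578 × 200%/9⌋ = $13,684. Book value $47,894.
Accumulated through year 6 = $216,340 − $47,894 = $168,446.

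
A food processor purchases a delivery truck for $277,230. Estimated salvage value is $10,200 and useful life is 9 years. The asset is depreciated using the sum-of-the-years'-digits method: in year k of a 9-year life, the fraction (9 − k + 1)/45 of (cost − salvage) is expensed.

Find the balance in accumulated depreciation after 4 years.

Depreciable base = $277,230 − $10,200 = $267,030.
Sum of the years' digits = 9+8+7+6+5+4+3+2+1 = 45.
Year 1: $267,030 × 9/45 = $53,406. Book value $223,824.
Year 2: $267,030 × 8/45 = $47,472. Book value $176,352.
Year 3: $267,030 × 7/45 = $41,538. Book value $134,814.
Year 4: $267,030 × 6/45 = $35,604. Book value $99,210.
Accumulated through year 4 = $277,230 − $99,210 = $178,020.

$178,020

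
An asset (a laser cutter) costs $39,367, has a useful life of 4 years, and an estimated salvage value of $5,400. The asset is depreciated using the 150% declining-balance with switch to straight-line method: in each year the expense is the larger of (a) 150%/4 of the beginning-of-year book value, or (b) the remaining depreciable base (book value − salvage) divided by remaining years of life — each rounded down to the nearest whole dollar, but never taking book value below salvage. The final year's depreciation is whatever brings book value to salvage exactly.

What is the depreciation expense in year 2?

Depreciable base = $39,367 − $5,400 = $33,967.
Year 1: DB = ⌊$39,367 × 150%/4⌋ = $14,762; SL = ⌊$33,967/4⌋ = $8,491 → take DB $14,762. Book value $24,605.
Year 2: DB = ⌊$24,605 × 150%/4⌋ = $9,226; SL = ⌊$19,205/3⌋ = $6,401 → take DB $9,226. Book value $15,379.

$9,226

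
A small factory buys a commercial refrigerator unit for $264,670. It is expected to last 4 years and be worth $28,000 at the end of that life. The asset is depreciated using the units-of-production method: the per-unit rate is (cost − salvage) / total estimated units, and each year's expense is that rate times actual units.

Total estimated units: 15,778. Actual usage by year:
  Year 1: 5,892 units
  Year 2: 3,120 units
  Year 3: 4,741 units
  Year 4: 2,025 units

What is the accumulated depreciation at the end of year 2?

Depreciable base = $264,670 − $28,000 = $236,670.
Rate = $236,670 / 15,778 units = $15 per unit.
Year 1: 5,892 × $15 = $88,380. Book value $176,290.
Year 2: 3,120 × $15 = $46,800. Book value $129,490.
Accumulated through year 2 = $264,670 − $129,490 = $135,180.

$135,180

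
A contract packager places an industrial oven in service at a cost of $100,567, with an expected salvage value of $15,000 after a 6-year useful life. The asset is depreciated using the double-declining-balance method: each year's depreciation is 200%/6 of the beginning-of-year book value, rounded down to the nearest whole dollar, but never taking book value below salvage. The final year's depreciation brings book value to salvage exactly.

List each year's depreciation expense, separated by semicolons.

Depreciable base = $100,567 − $15,000 = $85,567.
Year 1: ⌊$100,567 × 200%/6⌋ = $33,522. Book value $67,045.
Year 2: ⌊$67,045 × 200%/6⌋ = $22,348. Book value $44,697.
Year 3: ⌊$44,697 × 200%/6⌋ = $14,899. Book value $29,798.
Year 4: ⌊$29,798 × 200%/6⌋ = $9,932. Book value $19,866.
Year 5: ⌊$19,866 × 200%/6⌋ = $6,622, capped at $4,866. Book value $15,000.
Year 6 (final): $15,000 − $15,000 = $0. Book value $15,000.

$33,522; $22,348; $14,899; $9,932; $4,866; $0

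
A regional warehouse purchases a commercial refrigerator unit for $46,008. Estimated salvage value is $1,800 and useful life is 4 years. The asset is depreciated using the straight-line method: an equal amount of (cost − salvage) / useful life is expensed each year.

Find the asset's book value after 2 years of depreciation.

$23,904

Depreciable base = $46,008 − $1,800 = $44,208.
Annual expense = $44,208 / 4 = $11,052.
End of year 1: book value $34,956.
End of year 2: book value $23,904.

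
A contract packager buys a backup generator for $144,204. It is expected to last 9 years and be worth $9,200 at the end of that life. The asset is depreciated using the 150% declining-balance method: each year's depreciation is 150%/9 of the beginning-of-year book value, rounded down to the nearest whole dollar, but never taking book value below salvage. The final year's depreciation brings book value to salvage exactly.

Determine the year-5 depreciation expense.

Depreciable base = $144,204 − $9,200 = $135,004.
Year 1: ⌊$144,204 × 150%/9⌋ = $24,034. Book value $120,170.
Year 2: ⌊$120,170 × 150%/9⌋ = $20,028. Book value $100,142.
Year 3: ⌊$100,142 × 150%/9⌋ = $16,690. Book value $83,452.
Year 4: ⌊$83,452 × 150%/9⌋ = $13,908. Book value $69,544.
Year 5: ⌊$69,544 × 150%/9⌋ = $11,590. Book value $57,954.

$11,590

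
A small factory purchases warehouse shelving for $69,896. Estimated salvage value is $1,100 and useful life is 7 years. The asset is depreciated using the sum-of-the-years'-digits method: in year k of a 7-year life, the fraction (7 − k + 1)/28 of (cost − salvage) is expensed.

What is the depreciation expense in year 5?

Depreciable base = $69,896 − $1,100 = $68,796.
Sum of the years' digits = 7+6+5+4+3+2+1 = 28.
Year 1: $68,796 × 7/28 = $17,199. Book value $52,697.
Year 2: $68,796 × 6/28 = $14,742. Book value $37,955.
Year 3: $68,796 × 5/28 = $12,285. Book value $25,670.
Year 4: $68,796 × 4/28 = $9,828. Book value $15,842.
Year 5: $68,796 × 3/28 = $7,371. Book value $8,471.

$7,371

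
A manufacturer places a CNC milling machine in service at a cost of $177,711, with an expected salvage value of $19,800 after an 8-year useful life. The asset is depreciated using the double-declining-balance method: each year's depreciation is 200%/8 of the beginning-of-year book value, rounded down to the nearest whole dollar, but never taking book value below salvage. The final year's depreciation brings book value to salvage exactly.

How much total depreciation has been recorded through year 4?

$121,481

Depreciable base = $177,711 − $19,800 = $157,911.
Year 1: ⌊$177,711 × 200%/8⌋ = $44,427. Book value $133,284.
Year 2: ⌊$133,284 × 200%/8⌋ = $33,321. Book value $99,963.
Year 3: ⌊$99,963 × 200%/8⌋ = $24,990. Book value $74,973.
Year 4: ⌊$74,973 × 200%/8⌋ = $18,743. Book value $56,230.
Accumulated through year 4 = $177,711 − $56,230 = $121,481.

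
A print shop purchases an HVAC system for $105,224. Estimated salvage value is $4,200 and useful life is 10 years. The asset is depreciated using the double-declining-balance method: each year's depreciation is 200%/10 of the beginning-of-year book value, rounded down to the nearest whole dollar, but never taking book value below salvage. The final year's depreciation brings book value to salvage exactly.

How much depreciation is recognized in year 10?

Depreciable base = $105,224 − $4,200 = $101,024.
Year 1: ⌊$105,224 × 200%/10⌋ = $21,044. Book value $84,180.
Year 2: ⌊$84,180 × 200%/10⌋ = $16,836. Book value $67,344.
Year 3: ⌊$67,344 × 200%/10⌋ = $13,468. Book value $53,876.
Year 4: ⌊$53,876 × 200%/10⌋ = $10,775. Book value $43,101.
Year 5: ⌊$43,101 × 200%/10⌋ = $8,620. Book value $34,481.
Year 6: ⌊$34,481 × 200%/10⌋ = $6,896. Book value $27,585.
Year 7: ⌊$27,585 × 200%/10⌋ = $5,517. Book value $22,068.
Year 8: ⌊$22,068 × 200%/10⌋ = $4,413. Book value $17,655.
Year 9: ⌊$17,655 × 200%/10⌋ = $3,531. Book value $14,124.
Year 10 (final): $14,124 − $4,200 = $9,924. Book value $4,200.

$9,924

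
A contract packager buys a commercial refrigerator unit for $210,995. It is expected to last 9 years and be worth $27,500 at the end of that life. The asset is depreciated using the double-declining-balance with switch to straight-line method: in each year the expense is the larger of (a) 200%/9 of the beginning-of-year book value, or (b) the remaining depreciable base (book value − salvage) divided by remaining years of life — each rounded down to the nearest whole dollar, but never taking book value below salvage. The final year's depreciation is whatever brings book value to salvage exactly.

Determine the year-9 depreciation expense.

Depreciable base = $210,995 − $27,500 = $183,495.
Year 1: DB = ⌊$210,995 × 200%/9⌋ = $46,887; SL = ⌊$183,495/9⌋ = $20,388 → take DB $46,887. Book value $164,108.
Year 2: DB = ⌊$164,108 × 200%/9⌋ = $36,468; SL = ⌊$136,608/8⌋ = $17,076 → take DB $36,468. Book value $127,640.
Year 3: DB = ⌊$127,640 × 200%/9⌋ = $28,364; SL = ⌊$100,140/7⌋ = $14,305 → take DB $28,364. Book value $99,276.
Year 4: DB = ⌊$99,276 × 200%/9⌋ = $22,061; SL = ⌊$71,776/6⌋ = $11,962 → take DB $22,061. Book value $77,215.
Year 5: DB = ⌊$77,215 × 200%/9⌋ = $17,158; SL = ⌊$49,715/5⌋ = $9,943 → take DB $17,158. Book value $60,057.
Year 6: DB = ⌊$60,057 × 200%/9⌋ = $13,346; SL = ⌊$32,557/4⌋ = $8,139 → take DB $13,346. Book value $46,711.
Year 7: DB = ⌊$46,711 × 200%/9⌋ = $10,380; SL = ⌊$19,211/3⌋ = $6,403 → take DB $10,380. Book value $36,331.
Year 8: DB = ⌊$36,331 × 200%/9⌋ = $8,073; SL = ⌊$8,831/2⌋ = $4,415 → take DB $8,073. Book value $28,258.
Year 9 (final): $28,258 − $27,500 = $758. Book value $27,500.

$758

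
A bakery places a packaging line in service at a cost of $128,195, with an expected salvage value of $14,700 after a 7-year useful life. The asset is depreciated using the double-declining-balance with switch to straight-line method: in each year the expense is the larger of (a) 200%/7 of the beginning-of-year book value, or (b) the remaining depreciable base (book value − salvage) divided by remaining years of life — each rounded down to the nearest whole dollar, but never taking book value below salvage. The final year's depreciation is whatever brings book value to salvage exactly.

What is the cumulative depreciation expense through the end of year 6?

$111,168

Depreciable base = $128,195 − $14,700 = $113,495.
Year 1: DB = ⌊$128,195 × 200%/7⌋ = $36,627; SL = ⌊$113,495/7⌋ = $16,213 → take DB $36,627. Book value $91,568.
Year 2: DB = ⌊$91,568 × 200%/7⌋ = $26,162; SL = ⌊$76,868/6⌋ = $12,811 → take DB $26,162. Book value $65,406.
Year 3: DB = ⌊$65,406 × 200%/7⌋ = $18,687; SL = ⌊$50,706/5⌋ = $10,141 → take DB $18,687. Book value $46,719.
Year 4: DB = ⌊$46,719 × 200%/7⌋ = $13,348; SL = ⌊$32,019/4⌋ = $8,004 → take DB $13,348. Book value $33,371.
Year 5: DB = ⌊$33,371 × 200%/7⌋ = $9,534; SL = ⌊$18,671/3⌋ = $6,223 → take DB $9,534. Book value $23,837.
Year 6: DB = ⌊$23,837 × 200%/7⌋ = $6,810; SL = ⌊$9,137/2⌋ = $4,568 → take DB $6,810. Book value $17,027.
Accumulated through year 6 = $128,195 − $17,027 = $111,168.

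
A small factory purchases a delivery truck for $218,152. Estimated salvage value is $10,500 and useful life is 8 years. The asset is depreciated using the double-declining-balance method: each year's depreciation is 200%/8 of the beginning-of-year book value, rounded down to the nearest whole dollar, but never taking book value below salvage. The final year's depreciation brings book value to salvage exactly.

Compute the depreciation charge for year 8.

$18,621

Depreciable base = $218,152 − $10,500 = $207,652.
Year 1: ⌊$218,152 × 200%/8⌋ = $54,538. Book value $163,614.
Year 2: ⌊$163,614 × 200%/8⌋ = $40,903. Book value $122,711.
Year 3: ⌊$122,711 × 200%/8⌋ = $30,677. Book value $92,034.
Year 4: ⌊$92,034 × 200%/8⌋ = $23,008. Book value $69,026.
Year 5: ⌊$69,026 × 200%/8⌋ = $17,256. Book value $51,770.
Year 6: ⌊$51,770 × 200%/8⌋ = $12,942. Book value $38,828.
Year 7: ⌊$38,828 × 200%/8⌋ = $9,707. Book value $29,121.
Year 8 (final): $29,121 − $10,500 = $18,621. Book value $10,500.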